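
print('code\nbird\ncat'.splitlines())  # ['code', 'bird', 'cat']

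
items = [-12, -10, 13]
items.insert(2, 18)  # [-12, -10, 18, 13]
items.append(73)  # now [-12, -10, 18, 13, 73]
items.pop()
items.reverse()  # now [13, 18, -10, -12]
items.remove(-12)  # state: [13, 18, -10]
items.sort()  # [-10, 13, 18]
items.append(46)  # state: [-10, 13, 18, 46]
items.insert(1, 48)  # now [-10, 48, 13, 18, 46]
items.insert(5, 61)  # [-10, 48, 13, 18, 46, 61]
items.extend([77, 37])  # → [-10, 48, 13, 18, 46, 61, 77, 37]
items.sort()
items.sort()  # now [-10, 13, 18, 37, 46, 48, 61, 77]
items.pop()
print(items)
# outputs [-10, 13, 18, 37, 46, 48, 61]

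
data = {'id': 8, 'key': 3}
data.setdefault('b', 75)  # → 75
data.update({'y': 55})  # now {'id': 8, 'key': 3, 'b': 75, 'y': 55}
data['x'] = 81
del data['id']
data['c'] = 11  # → {'key': 3, 'b': 75, 'y': 55, 'x': 81, 'c': 11}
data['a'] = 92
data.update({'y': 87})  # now {'key': 3, 'b': 75, 'y': 87, 'x': 81, 'c': 11, 'a': 92}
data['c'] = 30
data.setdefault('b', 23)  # 75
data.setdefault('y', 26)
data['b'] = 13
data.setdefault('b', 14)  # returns 13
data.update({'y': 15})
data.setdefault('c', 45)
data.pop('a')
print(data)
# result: {'key': 3, 'b': 13, 'y': 15, 'x': 81, 'c': 30}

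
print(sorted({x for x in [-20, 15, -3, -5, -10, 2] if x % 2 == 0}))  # [-20, -10, 2]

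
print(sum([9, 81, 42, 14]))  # 146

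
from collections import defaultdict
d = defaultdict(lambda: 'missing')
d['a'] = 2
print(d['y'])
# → missing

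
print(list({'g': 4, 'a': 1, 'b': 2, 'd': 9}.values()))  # [4, 1, 2, 9]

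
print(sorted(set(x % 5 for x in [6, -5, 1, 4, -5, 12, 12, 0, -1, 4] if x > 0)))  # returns [1, 2, 4]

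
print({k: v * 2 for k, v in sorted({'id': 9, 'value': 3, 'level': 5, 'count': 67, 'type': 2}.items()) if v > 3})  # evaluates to {'count': 134, 'id': 18, 'level': 10}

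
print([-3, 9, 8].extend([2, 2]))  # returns None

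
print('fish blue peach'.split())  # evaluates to ['fish', 'blue', 'peach']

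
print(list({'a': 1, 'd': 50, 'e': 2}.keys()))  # ['a', 'd', 'e']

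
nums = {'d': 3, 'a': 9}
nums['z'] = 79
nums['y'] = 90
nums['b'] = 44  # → {'d': 3, 'a': 9, 'z': 79, 'y': 90, 'b': 44}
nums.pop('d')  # 3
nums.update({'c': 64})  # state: {'a': 9, 'z': 79, 'y': 90, 'b': 44, 'c': 64}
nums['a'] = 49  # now {'a': 49, 'z': 79, 'y': 90, 'b': 44, 'c': 64}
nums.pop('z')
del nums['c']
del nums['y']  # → {'a': 49, 'b': 44}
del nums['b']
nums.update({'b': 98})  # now {'a': 49, 'b': 98}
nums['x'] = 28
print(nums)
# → {'a': 49, 'b': 98, 'x': 28}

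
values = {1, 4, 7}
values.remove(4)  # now {1, 7}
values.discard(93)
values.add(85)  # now {1, 7, 85}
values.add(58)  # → {1, 7, 58, 85}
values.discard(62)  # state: {1, 7, 58, 85}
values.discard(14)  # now {1, 7, 58, 85}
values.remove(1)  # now {7, 58, 85}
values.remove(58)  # {7, 85}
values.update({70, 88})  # {7, 70, 85, 88}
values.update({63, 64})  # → {7, 63, 64, 70, 85, 88}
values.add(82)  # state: {7, 63, 64, 70, 82, 85, 88}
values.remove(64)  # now {7, 63, 70, 82, 85, 88}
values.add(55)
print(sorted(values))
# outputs [7, 55, 63, 70, 82, 85, 88]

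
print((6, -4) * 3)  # (6, -4, 6, -4, 6, -4)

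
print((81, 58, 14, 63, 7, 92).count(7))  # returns 1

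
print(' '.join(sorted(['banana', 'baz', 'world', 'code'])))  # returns banana baz code world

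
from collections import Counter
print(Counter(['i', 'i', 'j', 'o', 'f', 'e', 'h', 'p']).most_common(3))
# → [('i', 2), ('j', 1), ('o', 1)]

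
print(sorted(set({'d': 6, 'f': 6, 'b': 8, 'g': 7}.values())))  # [6, 7, 8]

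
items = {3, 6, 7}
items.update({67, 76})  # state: {3, 6, 7, 67, 76}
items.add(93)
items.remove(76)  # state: {3, 6, 7, 67, 93}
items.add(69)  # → {3, 6, 7, 67, 69, 93}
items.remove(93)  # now {3, 6, 7, 67, 69}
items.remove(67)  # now {3, 6, 7, 69}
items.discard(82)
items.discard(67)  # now {3, 6, 7, 69}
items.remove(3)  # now {6, 7, 69}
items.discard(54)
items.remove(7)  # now {6, 69}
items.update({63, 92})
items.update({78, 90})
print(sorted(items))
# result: [6, 63, 69, 78, 90, 92]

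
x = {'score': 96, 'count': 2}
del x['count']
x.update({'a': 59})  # {'score': 96, 'a': 59}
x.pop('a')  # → 59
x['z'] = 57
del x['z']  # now {'score': 96}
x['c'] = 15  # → {'score': 96, 'c': 15}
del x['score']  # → {'c': 15}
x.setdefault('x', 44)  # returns 44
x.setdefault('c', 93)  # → 15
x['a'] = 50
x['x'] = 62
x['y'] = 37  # {'c': 15, 'x': 62, 'a': 50, 'y': 37}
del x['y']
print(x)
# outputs {'c': 15, 'x': 62, 'a': 50}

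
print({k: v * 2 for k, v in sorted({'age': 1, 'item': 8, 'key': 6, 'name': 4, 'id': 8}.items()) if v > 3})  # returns {'id': 16, 'item': 16, 'key': 12, 'name': 8}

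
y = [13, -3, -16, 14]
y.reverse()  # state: [14, -16, -3, 13]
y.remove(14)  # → [-16, -3, 13]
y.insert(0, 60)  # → [60, -16, -3, 13]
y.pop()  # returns 13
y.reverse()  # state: [-3, -16, 60]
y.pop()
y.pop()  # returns -16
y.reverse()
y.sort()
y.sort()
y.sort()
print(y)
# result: [-3]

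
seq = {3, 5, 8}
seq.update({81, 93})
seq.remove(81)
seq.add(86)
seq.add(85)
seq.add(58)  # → {3, 5, 8, 58, 85, 86, 93}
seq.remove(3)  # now {5, 8, 58, 85, 86, 93}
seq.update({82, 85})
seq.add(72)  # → {5, 8, 58, 72, 82, 85, 86, 93}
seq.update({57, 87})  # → {5, 8, 57, 58, 72, 82, 85, 86, 87, 93}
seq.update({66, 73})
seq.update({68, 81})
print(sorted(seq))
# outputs [5, 8, 57, 58, 66, 68, 72, 73, 81, 82, 85, 86, 87, 93]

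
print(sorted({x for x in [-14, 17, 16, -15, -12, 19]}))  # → [-15, -14, -12, 16, 17, 19]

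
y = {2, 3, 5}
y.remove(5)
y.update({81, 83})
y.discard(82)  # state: {2, 3, 81, 83}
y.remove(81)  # {2, 3, 83}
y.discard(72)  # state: {2, 3, 83}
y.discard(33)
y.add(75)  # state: {2, 3, 75, 83}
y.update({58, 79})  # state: {2, 3, 58, 75, 79, 83}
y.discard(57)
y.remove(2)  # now {3, 58, 75, 79, 83}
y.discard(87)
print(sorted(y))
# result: [3, 58, 75, 79, 83]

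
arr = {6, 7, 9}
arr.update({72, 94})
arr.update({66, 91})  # {6, 7, 9, 66, 72, 91, 94}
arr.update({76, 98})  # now {6, 7, 9, 66, 72, 76, 91, 94, 98}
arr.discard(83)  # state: {6, 7, 9, 66, 72, 76, 91, 94, 98}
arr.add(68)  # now {6, 7, 9, 66, 68, 72, 76, 91, 94, 98}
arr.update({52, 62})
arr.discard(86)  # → {6, 7, 9, 52, 62, 66, 68, 72, 76, 91, 94, 98}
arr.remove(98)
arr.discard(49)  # {6, 7, 9, 52, 62, 66, 68, 72, 76, 91, 94}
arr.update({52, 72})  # {6, 7, 9, 52, 62, 66, 68, 72, 76, 91, 94}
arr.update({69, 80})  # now {6, 7, 9, 52, 62, 66, 68, 69, 72, 76, 80, 91, 94}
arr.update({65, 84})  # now {6, 7, 9, 52, 62, 65, 66, 68, 69, 72, 76, 80, 84, 91, 94}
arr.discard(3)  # {6, 7, 9, 52, 62, 65, 66, 68, 69, 72, 76, 80, 84, 91, 94}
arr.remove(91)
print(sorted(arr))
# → [6, 7, 9, 52, 62, 65, 66, 68, 69, 72, 76, 80, 84, 94]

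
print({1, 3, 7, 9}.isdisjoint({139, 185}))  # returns True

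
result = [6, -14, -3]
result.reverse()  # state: [-3, -14, 6]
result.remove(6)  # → [-3, -14]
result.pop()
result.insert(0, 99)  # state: [99, -3]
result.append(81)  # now [99, -3, 81]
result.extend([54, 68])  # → [99, -3, 81, 54, 68]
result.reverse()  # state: [68, 54, 81, -3, 99]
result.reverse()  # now [99, -3, 81, 54, 68]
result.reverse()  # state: [68, 54, 81, -3, 99]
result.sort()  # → [-3, 54, 68, 81, 99]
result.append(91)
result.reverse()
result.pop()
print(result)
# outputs [91, 99, 81, 68, 54]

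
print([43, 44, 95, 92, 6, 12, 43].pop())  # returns 43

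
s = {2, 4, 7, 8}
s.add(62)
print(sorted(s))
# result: [2, 4, 7, 8, 62]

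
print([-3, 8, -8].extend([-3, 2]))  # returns None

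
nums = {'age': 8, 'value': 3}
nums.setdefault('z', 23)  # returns 23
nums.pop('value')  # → 3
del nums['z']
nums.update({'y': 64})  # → {'age': 8, 'y': 64}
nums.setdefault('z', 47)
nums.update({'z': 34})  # {'age': 8, 'y': 64, 'z': 34}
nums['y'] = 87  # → {'age': 8, 'y': 87, 'z': 34}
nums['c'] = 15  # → {'age': 8, 'y': 87, 'z': 34, 'c': 15}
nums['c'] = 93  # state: {'age': 8, 'y': 87, 'z': 34, 'c': 93}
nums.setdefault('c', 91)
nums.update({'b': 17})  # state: {'age': 8, 'y': 87, 'z': 34, 'c': 93, 'b': 17}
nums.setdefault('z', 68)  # 34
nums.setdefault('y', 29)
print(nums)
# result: {'age': 8, 'y': 87, 'z': 34, 'c': 93, 'b': 17}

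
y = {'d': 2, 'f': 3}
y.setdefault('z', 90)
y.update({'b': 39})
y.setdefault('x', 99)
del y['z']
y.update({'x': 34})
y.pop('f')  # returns 3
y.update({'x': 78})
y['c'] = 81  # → {'d': 2, 'b': 39, 'x': 78, 'c': 81}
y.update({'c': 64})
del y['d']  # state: {'b': 39, 'x': 78, 'c': 64}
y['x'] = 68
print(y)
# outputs {'b': 39, 'x': 68, 'c': 64}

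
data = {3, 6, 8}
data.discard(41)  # {3, 6, 8}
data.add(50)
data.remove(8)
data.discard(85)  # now {3, 6, 50}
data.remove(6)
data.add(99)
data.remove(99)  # {3, 50}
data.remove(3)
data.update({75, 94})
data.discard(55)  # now {50, 75, 94}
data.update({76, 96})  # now {50, 75, 76, 94, 96}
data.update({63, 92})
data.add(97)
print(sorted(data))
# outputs [50, 63, 75, 76, 92, 94, 96, 97]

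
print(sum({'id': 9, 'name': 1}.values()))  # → 10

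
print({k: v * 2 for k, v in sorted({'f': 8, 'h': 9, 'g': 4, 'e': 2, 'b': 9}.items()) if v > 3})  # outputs {'b': 18, 'f': 16, 'g': 8, 'h': 18}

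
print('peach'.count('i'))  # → 0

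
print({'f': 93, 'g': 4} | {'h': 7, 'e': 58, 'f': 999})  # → {'f': 999, 'g': 4, 'h': 7, 'e': 58}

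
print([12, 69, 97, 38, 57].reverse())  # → None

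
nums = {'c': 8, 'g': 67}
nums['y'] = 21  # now {'c': 8, 'g': 67, 'y': 21}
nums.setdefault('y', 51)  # 21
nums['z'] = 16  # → {'c': 8, 'g': 67, 'y': 21, 'z': 16}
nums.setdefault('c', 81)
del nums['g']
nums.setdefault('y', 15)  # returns 21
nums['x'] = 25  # {'c': 8, 'y': 21, 'z': 16, 'x': 25}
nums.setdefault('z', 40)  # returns 16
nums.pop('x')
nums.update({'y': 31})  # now {'c': 8, 'y': 31, 'z': 16}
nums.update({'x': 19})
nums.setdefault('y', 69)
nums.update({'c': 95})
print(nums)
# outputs {'c': 95, 'y': 31, 'z': 16, 'x': 19}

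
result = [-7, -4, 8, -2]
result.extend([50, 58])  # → [-7, -4, 8, -2, 50, 58]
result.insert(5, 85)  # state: [-7, -4, 8, -2, 50, 85, 58]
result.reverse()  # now [58, 85, 50, -2, 8, -4, -7]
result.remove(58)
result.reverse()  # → [-7, -4, 8, -2, 50, 85]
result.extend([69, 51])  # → [-7, -4, 8, -2, 50, 85, 69, 51]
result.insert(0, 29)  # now [29, -7, -4, 8, -2, 50, 85, 69, 51]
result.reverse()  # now [51, 69, 85, 50, -2, 8, -4, -7, 29]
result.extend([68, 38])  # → [51, 69, 85, 50, -2, 8, -4, -7, 29, 68, 38]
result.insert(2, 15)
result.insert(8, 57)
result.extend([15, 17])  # [51, 69, 15, 85, 50, -2, 8, -4, 57, -7, 29, 68, 38, 15, 17]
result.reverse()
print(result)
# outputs [17, 15, 38, 68, 29, -7, 57, -4, 8, -2, 50, 85, 15, 69, 51]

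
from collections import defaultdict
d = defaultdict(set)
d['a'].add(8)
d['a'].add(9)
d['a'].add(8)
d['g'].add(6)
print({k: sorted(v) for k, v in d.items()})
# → {'a': [8, 9], 'g': [6]}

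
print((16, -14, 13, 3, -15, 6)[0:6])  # (16, -14, 13, 3, -15, 6)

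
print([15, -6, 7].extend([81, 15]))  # None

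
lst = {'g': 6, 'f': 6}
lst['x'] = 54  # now {'g': 6, 'f': 6, 'x': 54}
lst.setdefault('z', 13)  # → 13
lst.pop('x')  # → 54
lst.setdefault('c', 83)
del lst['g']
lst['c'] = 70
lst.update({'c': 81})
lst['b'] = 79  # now {'f': 6, 'z': 13, 'c': 81, 'b': 79}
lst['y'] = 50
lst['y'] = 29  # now {'f': 6, 'z': 13, 'c': 81, 'b': 79, 'y': 29}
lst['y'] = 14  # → {'f': 6, 'z': 13, 'c': 81, 'b': 79, 'y': 14}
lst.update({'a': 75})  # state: {'f': 6, 'z': 13, 'c': 81, 'b': 79, 'y': 14, 'a': 75}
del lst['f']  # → {'z': 13, 'c': 81, 'b': 79, 'y': 14, 'a': 75}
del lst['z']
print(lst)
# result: {'c': 81, 'b': 79, 'y': 14, 'a': 75}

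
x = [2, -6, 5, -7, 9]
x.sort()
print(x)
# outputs [-7, -6, 2, 5, 9]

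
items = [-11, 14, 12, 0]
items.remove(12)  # [-11, 14, 0]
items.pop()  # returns 0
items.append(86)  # [-11, 14, 86]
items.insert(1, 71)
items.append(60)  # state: [-11, 71, 14, 86, 60]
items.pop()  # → 60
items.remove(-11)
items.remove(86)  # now [71, 14]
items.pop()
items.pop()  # 71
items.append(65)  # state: [65]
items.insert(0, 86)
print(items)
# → [86, 65]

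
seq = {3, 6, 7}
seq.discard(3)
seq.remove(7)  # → {6}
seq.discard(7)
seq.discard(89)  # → {6}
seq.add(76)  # {6, 76}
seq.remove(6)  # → {76}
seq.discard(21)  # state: {76}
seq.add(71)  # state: {71, 76}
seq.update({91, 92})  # {71, 76, 91, 92}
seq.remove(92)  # {71, 76, 91}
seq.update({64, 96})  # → {64, 71, 76, 91, 96}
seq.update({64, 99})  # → {64, 71, 76, 91, 96, 99}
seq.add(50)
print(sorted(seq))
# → [50, 64, 71, 76, 91, 96, 99]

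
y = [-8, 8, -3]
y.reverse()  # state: [-3, 8, -8]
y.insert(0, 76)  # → [76, -3, 8, -8]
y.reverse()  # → [-8, 8, -3, 76]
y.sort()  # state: [-8, -3, 8, 76]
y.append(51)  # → [-8, -3, 8, 76, 51]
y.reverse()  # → [51, 76, 8, -3, -8]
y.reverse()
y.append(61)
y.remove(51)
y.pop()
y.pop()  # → 76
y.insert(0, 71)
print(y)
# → [71, -8, -3, 8]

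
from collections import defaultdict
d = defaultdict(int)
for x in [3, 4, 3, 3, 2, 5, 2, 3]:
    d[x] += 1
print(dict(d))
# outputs {3: 4, 4: 1, 2: 2, 5: 1}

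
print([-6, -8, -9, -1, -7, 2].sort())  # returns None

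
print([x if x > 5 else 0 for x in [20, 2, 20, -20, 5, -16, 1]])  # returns [20, 0, 20, 0, 0, 0, 0]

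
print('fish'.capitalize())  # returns Fish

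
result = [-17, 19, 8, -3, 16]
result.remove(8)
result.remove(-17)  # [19, -3, 16]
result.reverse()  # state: [16, -3, 19]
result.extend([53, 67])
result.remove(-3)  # [16, 19, 53, 67]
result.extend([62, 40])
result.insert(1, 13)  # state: [16, 13, 19, 53, 67, 62, 40]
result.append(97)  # [16, 13, 19, 53, 67, 62, 40, 97]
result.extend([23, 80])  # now [16, 13, 19, 53, 67, 62, 40, 97, 23, 80]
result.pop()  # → 80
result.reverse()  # [23, 97, 40, 62, 67, 53, 19, 13, 16]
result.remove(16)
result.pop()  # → 13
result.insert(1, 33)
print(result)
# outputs [23, 33, 97, 40, 62, 67, 53, 19]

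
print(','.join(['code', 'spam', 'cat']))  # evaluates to code,spam,cat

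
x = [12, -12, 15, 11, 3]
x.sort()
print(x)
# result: [-12, 3, 11, 12, 15]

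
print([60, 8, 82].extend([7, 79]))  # None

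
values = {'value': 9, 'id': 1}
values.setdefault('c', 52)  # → 52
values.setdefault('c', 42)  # 52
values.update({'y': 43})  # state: {'value': 9, 'id': 1, 'c': 52, 'y': 43}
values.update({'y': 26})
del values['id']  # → {'value': 9, 'c': 52, 'y': 26}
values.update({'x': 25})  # {'value': 9, 'c': 52, 'y': 26, 'x': 25}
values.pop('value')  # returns 9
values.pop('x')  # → 25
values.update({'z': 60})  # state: {'c': 52, 'y': 26, 'z': 60}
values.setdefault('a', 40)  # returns 40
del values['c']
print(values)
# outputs {'y': 26, 'z': 60, 'a': 40}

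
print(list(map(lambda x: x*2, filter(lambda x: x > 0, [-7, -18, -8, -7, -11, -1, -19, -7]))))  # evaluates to []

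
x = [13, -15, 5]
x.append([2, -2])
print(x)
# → [13, -15, 5, [2, -2]]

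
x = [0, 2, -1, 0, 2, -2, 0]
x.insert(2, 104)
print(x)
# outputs [0, 2, 104, -1, 0, 2, -2, 0]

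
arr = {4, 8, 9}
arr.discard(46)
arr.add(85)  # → {4, 8, 9, 85}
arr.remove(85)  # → {4, 8, 9}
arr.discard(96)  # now {4, 8, 9}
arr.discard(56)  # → {4, 8, 9}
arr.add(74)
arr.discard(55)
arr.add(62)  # {4, 8, 9, 62, 74}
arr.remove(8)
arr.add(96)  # {4, 9, 62, 74, 96}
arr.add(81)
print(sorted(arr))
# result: [4, 9, 62, 74, 81, 96]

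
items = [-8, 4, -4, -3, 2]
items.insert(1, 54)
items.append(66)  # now [-8, 54, 4, -4, -3, 2, 66]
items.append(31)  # [-8, 54, 4, -4, -3, 2, 66, 31]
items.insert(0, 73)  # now [73, -8, 54, 4, -4, -3, 2, 66, 31]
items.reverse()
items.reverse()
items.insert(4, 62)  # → [73, -8, 54, 4, 62, -4, -3, 2, 66, 31]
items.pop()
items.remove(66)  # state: [73, -8, 54, 4, 62, -4, -3, 2]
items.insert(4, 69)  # [73, -8, 54, 4, 69, 62, -4, -3, 2]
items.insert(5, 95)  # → [73, -8, 54, 4, 69, 95, 62, -4, -3, 2]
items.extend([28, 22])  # [73, -8, 54, 4, 69, 95, 62, -4, -3, 2, 28, 22]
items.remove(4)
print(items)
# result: [73, -8, 54, 69, 95, 62, -4, -3, 2, 28, 22]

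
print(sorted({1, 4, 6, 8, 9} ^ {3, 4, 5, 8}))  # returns [1, 3, 5, 6, 9]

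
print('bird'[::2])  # br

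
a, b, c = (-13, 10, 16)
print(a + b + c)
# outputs 13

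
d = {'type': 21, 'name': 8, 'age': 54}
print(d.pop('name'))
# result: 8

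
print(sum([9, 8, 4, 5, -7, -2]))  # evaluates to 17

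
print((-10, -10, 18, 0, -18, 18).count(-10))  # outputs 2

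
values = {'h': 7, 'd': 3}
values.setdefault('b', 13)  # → 13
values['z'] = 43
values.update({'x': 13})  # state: {'h': 7, 'd': 3, 'b': 13, 'z': 43, 'x': 13}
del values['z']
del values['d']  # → {'h': 7, 'b': 13, 'x': 13}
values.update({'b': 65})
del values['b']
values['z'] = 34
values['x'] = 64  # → {'h': 7, 'x': 64, 'z': 34}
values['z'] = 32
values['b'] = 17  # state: {'h': 7, 'x': 64, 'z': 32, 'b': 17}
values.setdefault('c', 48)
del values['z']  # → {'h': 7, 'x': 64, 'b': 17, 'c': 48}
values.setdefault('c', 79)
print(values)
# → {'h': 7, 'x': 64, 'b': 17, 'c': 48}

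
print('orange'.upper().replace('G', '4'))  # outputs ORAN4E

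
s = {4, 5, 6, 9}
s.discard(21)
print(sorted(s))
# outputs [4, 5, 6, 9]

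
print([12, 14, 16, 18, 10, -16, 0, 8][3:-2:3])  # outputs [18]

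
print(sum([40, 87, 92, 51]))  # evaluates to 270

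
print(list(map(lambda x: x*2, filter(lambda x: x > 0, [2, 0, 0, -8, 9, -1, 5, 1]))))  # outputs [4, 18, 10, 2]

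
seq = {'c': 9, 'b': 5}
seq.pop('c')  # 9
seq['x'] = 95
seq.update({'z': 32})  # {'b': 5, 'x': 95, 'z': 32}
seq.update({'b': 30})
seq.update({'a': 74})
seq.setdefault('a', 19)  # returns 74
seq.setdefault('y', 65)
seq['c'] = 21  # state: {'b': 30, 'x': 95, 'z': 32, 'a': 74, 'y': 65, 'c': 21}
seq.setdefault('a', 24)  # 74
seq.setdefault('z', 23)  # 32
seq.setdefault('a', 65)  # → 74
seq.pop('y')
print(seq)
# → {'b': 30, 'x': 95, 'z': 32, 'a': 74, 'c': 21}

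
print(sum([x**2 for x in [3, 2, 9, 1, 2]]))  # 99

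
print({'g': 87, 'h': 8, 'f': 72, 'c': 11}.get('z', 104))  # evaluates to 104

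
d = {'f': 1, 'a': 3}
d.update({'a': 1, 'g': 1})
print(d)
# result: {'f': 1, 'a': 1, 'g': 1}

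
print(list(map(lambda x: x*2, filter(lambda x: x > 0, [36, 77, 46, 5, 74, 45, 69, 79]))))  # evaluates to [72, 154, 92, 10, 148, 90, 138, 158]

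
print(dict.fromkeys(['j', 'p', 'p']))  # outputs {'j': None, 'p': None}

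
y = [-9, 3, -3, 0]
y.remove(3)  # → [-9, -3, 0]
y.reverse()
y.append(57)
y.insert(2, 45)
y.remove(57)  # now [0, -3, 45, -9]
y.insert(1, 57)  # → [0, 57, -3, 45, -9]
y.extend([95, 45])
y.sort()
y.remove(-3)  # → [-9, 0, 45, 45, 57, 95]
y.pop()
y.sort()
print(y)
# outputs [-9, 0, 45, 45, 57]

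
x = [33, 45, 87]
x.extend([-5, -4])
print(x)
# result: [33, 45, 87, -5, -4]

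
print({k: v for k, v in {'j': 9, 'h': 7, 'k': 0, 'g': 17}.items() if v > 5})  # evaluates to {'j': 9, 'h': 7, 'g': 17}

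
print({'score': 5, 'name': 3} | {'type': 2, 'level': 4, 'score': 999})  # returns {'score': 999, 'name': 3, 'type': 2, 'level': 4}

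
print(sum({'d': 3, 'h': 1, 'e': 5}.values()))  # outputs 9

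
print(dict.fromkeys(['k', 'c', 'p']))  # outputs {'k': None, 'c': None, 'p': None}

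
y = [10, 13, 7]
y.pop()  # 7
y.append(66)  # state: [10, 13, 66]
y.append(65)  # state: [10, 13, 66, 65]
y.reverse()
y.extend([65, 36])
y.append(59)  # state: [65, 66, 13, 10, 65, 36, 59]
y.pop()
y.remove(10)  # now [65, 66, 13, 65, 36]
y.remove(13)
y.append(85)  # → [65, 66, 65, 36, 85]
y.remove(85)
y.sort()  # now [36, 65, 65, 66]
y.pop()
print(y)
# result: [36, 65, 65]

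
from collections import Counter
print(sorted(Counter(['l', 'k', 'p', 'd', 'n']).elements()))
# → ['d', 'k', 'l', 'n', 'p']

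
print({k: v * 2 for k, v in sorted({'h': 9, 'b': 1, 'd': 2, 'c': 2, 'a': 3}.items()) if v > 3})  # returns {'h': 18}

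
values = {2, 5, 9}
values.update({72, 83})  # {2, 5, 9, 72, 83}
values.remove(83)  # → {2, 5, 9, 72}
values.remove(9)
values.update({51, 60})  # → {2, 5, 51, 60, 72}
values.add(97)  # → {2, 5, 51, 60, 72, 97}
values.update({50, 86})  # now {2, 5, 50, 51, 60, 72, 86, 97}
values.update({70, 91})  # {2, 5, 50, 51, 60, 70, 72, 86, 91, 97}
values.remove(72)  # {2, 5, 50, 51, 60, 70, 86, 91, 97}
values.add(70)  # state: {2, 5, 50, 51, 60, 70, 86, 91, 97}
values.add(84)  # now {2, 5, 50, 51, 60, 70, 84, 86, 91, 97}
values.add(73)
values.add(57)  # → {2, 5, 50, 51, 57, 60, 70, 73, 84, 86, 91, 97}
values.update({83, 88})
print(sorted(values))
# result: [2, 5, 50, 51, 57, 60, 70, 73, 83, 84, 86, 88, 91, 97]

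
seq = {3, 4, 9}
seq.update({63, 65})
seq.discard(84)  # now {3, 4, 9, 63, 65}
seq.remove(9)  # {3, 4, 63, 65}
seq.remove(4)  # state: {3, 63, 65}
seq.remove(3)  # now {63, 65}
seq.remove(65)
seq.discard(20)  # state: {63}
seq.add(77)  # {63, 77}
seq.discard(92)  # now {63, 77}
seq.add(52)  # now {52, 63, 77}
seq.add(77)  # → {52, 63, 77}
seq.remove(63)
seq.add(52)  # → {52, 77}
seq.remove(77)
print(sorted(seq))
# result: [52]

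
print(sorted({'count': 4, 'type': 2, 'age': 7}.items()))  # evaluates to [('age', 7), ('count', 4), ('type', 2)]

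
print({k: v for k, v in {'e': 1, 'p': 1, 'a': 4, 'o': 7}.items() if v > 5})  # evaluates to {'o': 7}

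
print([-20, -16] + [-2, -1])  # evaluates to [-20, -16, -2, -1]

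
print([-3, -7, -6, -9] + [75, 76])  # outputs [-3, -7, -6, -9, 75, 76]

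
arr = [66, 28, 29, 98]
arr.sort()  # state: [28, 29, 66, 98]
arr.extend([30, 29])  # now [28, 29, 66, 98, 30, 29]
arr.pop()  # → 29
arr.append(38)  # [28, 29, 66, 98, 30, 38]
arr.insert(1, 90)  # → [28, 90, 29, 66, 98, 30, 38]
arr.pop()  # 38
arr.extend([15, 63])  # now [28, 90, 29, 66, 98, 30, 15, 63]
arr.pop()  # 63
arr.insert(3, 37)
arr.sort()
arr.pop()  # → 98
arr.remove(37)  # [15, 28, 29, 30, 66, 90]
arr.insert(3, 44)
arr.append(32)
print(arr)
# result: [15, 28, 29, 44, 30, 66, 90, 32]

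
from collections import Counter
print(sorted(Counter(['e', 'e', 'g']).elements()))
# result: ['e', 'e', 'g']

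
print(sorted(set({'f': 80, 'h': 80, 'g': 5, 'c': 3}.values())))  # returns [3, 5, 80]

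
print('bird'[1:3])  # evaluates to ir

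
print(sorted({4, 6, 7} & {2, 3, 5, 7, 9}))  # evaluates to [7]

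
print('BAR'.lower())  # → bar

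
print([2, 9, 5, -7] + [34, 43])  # [2, 9, 5, -7, 34, 43]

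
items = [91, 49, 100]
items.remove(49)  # [91, 100]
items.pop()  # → 100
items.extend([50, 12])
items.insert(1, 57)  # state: [91, 57, 50, 12]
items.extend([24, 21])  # [91, 57, 50, 12, 24, 21]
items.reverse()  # [21, 24, 12, 50, 57, 91]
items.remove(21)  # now [24, 12, 50, 57, 91]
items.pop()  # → 91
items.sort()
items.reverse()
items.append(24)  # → [57, 50, 24, 12, 24]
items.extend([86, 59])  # [57, 50, 24, 12, 24, 86, 59]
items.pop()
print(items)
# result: [57, 50, 24, 12, 24, 86]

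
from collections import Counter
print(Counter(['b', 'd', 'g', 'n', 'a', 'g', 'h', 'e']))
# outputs Counter({'g': 2, 'b': 1, 'd': 1, 'n': 1, 'a': 1, 'h': 1, 'e': 1})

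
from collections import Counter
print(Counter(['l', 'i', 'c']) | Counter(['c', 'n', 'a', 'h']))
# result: Counter({'l': 1, 'i': 1, 'c': 1, 'n': 1, 'a': 1, 'h': 1})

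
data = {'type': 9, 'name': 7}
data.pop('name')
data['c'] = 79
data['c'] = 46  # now {'type': 9, 'c': 46}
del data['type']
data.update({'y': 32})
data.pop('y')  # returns 32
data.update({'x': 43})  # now {'c': 46, 'x': 43}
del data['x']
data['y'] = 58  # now {'c': 46, 'y': 58}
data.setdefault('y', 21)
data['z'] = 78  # {'c': 46, 'y': 58, 'z': 78}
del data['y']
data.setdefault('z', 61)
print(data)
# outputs {'c': 46, 'z': 78}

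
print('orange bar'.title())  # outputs Orange Bar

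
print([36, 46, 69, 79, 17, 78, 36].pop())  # 36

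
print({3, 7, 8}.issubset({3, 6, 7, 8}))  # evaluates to True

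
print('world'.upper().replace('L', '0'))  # WOR0D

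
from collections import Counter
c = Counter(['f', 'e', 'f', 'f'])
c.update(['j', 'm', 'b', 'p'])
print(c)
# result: Counter({'f': 3, 'e': 1, 'j': 1, 'm': 1, 'b': 1, 'p': 1})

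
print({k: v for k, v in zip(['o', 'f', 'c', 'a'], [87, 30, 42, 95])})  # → {'o': 87, 'f': 30, 'c': 42, 'a': 95}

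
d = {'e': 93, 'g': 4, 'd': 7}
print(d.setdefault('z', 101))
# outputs 101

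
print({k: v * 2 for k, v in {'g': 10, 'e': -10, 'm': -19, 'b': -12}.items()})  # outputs {'g': 20, 'e': -20, 'm': -38, 'b': -24}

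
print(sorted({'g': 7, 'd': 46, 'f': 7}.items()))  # [('d', 46), ('f', 7), ('g', 7)]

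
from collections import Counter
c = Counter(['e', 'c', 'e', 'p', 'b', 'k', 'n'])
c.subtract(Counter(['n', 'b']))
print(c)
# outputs Counter({'e': 2, 'c': 1, 'p': 1, 'k': 1, 'b': 0, 'n': 0})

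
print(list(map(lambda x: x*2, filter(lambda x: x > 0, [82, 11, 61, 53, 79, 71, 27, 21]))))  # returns [164, 22, 122, 106, 158, 142, 54, 42]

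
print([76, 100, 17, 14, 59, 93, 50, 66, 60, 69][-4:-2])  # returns [50, 66]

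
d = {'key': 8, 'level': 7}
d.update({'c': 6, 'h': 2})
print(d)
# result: {'key': 8, 'level': 7, 'c': 6, 'h': 2}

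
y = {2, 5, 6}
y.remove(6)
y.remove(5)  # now {2}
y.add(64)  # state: {2, 64}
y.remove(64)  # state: {2}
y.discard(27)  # {2}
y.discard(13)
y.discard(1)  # {2}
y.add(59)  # {2, 59}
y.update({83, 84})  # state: {2, 59, 83, 84}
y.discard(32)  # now {2, 59, 83, 84}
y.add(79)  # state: {2, 59, 79, 83, 84}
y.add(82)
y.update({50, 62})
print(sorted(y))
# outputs [2, 50, 59, 62, 79, 82, 83, 84]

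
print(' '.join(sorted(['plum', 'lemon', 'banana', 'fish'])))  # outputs banana fish lemon plum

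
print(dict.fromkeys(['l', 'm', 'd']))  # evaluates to {'l': None, 'm': None, 'd': None}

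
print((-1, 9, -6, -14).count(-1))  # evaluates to 1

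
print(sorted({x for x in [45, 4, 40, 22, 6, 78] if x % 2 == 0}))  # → [4, 6, 22, 40, 78]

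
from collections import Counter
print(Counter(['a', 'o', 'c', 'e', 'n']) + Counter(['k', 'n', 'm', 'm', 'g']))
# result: Counter({'n': 2, 'm': 2, 'a': 1, 'o': 1, 'c': 1, 'e': 1, 'k': 1, 'g': 1})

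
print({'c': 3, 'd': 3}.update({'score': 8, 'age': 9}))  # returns None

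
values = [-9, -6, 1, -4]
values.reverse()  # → [-4, 1, -6, -9]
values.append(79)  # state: [-4, 1, -6, -9, 79]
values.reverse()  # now [79, -9, -6, 1, -4]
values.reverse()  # [-4, 1, -6, -9, 79]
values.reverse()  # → [79, -9, -6, 1, -4]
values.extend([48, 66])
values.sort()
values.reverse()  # [79, 66, 48, 1, -4, -6, -9]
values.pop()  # -9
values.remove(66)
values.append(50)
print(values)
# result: [79, 48, 1, -4, -6, 50]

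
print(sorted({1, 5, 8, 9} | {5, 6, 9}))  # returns [1, 5, 6, 8, 9]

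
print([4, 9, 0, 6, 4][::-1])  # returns [4, 6, 0, 9, 4]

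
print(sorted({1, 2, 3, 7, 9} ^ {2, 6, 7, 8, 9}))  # [1, 3, 6, 8]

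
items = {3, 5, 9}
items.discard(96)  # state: {3, 5, 9}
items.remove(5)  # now {3, 9}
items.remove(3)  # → {9}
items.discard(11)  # {9}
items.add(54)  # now {9, 54}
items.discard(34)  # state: {9, 54}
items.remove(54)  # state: {9}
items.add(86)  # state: {9, 86}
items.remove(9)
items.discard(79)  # {86}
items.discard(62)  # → {86}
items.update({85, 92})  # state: {85, 86, 92}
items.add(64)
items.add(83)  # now {64, 83, 85, 86, 92}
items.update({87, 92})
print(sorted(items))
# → [64, 83, 85, 86, 87, 92]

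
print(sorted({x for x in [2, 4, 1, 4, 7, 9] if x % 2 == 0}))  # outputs [2, 4]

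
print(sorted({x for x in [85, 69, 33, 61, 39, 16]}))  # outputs [16, 33, 39, 61, 69, 85]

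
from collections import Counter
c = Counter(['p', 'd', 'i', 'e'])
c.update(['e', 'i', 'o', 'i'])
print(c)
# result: Counter({'i': 3, 'e': 2, 'p': 1, 'd': 1, 'o': 1})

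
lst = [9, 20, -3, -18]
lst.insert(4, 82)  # [9, 20, -3, -18, 82]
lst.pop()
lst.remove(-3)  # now [9, 20, -18]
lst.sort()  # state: [-18, 9, 20]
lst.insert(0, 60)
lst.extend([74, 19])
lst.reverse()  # [19, 74, 20, 9, -18, 60]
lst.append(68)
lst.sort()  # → [-18, 9, 19, 20, 60, 68, 74]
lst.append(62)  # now [-18, 9, 19, 20, 60, 68, 74, 62]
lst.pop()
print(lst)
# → [-18, 9, 19, 20, 60, 68, 74]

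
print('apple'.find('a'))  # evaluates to 0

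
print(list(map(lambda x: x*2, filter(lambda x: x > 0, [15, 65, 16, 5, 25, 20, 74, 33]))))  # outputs [30, 130, 32, 10, 50, 40, 148, 66]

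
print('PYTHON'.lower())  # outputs python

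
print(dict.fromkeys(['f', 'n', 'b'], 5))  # {'f': 5, 'n': 5, 'b': 5}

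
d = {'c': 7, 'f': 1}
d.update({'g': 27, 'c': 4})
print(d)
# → {'c': 4, 'f': 1, 'g': 27}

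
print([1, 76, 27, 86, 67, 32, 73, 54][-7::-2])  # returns [76]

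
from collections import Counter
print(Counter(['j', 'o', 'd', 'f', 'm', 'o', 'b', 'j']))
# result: Counter({'j': 2, 'o': 2, 'd': 1, 'f': 1, 'm': 1, 'b': 1})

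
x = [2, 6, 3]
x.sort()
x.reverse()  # [6, 3, 2]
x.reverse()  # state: [2, 3, 6]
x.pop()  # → 6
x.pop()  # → 3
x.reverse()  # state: [2]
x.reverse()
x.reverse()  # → [2]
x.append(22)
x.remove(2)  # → [22]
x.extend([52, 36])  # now [22, 52, 36]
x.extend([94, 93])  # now [22, 52, 36, 94, 93]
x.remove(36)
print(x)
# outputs [22, 52, 94, 93]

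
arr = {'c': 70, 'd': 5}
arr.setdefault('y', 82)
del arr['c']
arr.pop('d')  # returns 5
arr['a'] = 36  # {'y': 82, 'a': 36}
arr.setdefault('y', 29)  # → 82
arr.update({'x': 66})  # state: {'y': 82, 'a': 36, 'x': 66}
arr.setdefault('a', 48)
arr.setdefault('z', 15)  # 15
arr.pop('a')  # 36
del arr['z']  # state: {'y': 82, 'x': 66}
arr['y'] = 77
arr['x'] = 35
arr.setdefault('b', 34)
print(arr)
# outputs {'y': 77, 'x': 35, 'b': 34}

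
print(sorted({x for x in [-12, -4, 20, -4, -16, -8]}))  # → [-16, -12, -8, -4, 20]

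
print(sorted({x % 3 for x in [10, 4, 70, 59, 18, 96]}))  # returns [0, 1, 2]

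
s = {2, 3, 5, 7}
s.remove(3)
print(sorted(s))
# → [2, 5, 7]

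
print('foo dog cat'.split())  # ['foo', 'dog', 'cat']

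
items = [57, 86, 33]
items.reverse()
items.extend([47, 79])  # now [33, 86, 57, 47, 79]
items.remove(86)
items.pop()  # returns 79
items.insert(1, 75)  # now [33, 75, 57, 47]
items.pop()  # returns 47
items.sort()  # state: [33, 57, 75]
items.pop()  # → 75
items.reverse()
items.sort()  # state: [33, 57]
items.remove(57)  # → [33]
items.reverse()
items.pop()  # 33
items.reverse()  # []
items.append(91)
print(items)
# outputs [91]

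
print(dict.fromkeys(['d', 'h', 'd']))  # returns {'d': None, 'h': None}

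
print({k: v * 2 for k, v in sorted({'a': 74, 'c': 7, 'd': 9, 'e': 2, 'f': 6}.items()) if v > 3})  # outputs {'a': 148, 'c': 14, 'd': 18, 'f': 12}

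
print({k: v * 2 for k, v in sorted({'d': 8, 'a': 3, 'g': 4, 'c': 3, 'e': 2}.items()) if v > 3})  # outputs {'d': 16, 'g': 8}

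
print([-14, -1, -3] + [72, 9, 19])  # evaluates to [-14, -1, -3, 72, 9, 19]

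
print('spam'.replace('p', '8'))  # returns s8am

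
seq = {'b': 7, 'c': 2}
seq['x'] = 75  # {'b': 7, 'c': 2, 'x': 75}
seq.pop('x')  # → 75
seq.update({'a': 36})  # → {'b': 7, 'c': 2, 'a': 36}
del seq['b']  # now {'c': 2, 'a': 36}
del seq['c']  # {'a': 36}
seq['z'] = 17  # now {'a': 36, 'z': 17}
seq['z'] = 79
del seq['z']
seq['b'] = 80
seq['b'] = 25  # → {'a': 36, 'b': 25}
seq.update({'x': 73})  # {'a': 36, 'b': 25, 'x': 73}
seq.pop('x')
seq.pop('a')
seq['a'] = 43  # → {'b': 25, 'a': 43}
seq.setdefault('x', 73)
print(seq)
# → {'b': 25, 'a': 43, 'x': 73}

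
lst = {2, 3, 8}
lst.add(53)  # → {2, 3, 8, 53}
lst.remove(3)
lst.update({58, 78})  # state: {2, 8, 53, 58, 78}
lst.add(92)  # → {2, 8, 53, 58, 78, 92}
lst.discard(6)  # {2, 8, 53, 58, 78, 92}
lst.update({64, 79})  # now {2, 8, 53, 58, 64, 78, 79, 92}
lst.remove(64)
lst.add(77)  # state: {2, 8, 53, 58, 77, 78, 79, 92}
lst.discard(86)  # {2, 8, 53, 58, 77, 78, 79, 92}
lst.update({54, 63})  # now {2, 8, 53, 54, 58, 63, 77, 78, 79, 92}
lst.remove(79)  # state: {2, 8, 53, 54, 58, 63, 77, 78, 92}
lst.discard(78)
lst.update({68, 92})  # {2, 8, 53, 54, 58, 63, 68, 77, 92}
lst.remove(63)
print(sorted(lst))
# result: [2, 8, 53, 54, 58, 68, 77, 92]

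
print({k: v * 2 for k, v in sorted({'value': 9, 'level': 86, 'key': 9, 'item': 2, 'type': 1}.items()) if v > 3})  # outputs {'key': 18, 'level': 172, 'value': 18}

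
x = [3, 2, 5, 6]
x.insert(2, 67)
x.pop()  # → 6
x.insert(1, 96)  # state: [3, 96, 2, 67, 5]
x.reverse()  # [5, 67, 2, 96, 3]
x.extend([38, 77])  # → [5, 67, 2, 96, 3, 38, 77]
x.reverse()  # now [77, 38, 3, 96, 2, 67, 5]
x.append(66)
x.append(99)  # [77, 38, 3, 96, 2, 67, 5, 66, 99]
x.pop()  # 99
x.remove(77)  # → [38, 3, 96, 2, 67, 5, 66]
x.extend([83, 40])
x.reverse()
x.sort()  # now [2, 3, 5, 38, 40, 66, 67, 83, 96]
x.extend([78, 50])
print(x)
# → [2, 3, 5, 38, 40, 66, 67, 83, 96, 78, 50]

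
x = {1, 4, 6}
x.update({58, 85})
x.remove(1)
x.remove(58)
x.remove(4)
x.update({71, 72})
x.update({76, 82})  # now {6, 71, 72, 76, 82, 85}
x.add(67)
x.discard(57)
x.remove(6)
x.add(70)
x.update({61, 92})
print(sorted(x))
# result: [61, 67, 70, 71, 72, 76, 82, 85, 92]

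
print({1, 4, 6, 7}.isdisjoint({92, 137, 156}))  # True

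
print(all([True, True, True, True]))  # True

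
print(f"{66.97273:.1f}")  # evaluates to 67.0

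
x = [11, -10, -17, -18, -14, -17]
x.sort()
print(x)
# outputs [-18, -17, -17, -14, -10, 11]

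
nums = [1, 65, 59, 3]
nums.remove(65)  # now [1, 59, 3]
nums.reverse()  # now [3, 59, 1]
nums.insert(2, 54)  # [3, 59, 54, 1]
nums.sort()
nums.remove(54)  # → [1, 3, 59]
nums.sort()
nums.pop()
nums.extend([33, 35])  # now [1, 3, 33, 35]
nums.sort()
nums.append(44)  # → [1, 3, 33, 35, 44]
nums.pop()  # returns 44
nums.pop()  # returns 35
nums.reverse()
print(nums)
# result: [33, 3, 1]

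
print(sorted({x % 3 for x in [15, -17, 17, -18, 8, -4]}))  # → [0, 1, 2]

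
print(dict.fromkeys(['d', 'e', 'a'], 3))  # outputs {'d': 3, 'e': 3, 'a': 3}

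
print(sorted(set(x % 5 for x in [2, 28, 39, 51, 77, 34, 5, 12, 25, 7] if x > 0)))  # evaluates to [0, 1, 2, 3, 4]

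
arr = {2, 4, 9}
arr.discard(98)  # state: {2, 4, 9}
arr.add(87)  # {2, 4, 9, 87}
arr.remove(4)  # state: {2, 9, 87}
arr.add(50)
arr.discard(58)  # {2, 9, 50, 87}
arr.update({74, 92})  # {2, 9, 50, 74, 87, 92}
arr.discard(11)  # {2, 9, 50, 74, 87, 92}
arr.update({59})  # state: {2, 9, 50, 59, 74, 87, 92}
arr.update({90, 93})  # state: {2, 9, 50, 59, 74, 87, 90, 92, 93}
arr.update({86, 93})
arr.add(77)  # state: {2, 9, 50, 59, 74, 77, 86, 87, 90, 92, 93}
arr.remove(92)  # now {2, 9, 50, 59, 74, 77, 86, 87, 90, 93}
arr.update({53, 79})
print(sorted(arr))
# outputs [2, 9, 50, 53, 59, 74, 77, 79, 86, 87, 90, 93]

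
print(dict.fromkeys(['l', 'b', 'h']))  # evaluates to {'l': None, 'b': None, 'h': None}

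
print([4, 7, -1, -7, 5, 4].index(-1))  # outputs 2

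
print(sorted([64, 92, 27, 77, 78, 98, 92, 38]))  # [27, 38, 64, 77, 78, 92, 92, 98]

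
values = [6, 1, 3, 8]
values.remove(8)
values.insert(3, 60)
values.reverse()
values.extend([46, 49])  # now [60, 3, 1, 6, 46, 49]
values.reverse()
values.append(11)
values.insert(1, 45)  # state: [49, 45, 46, 6, 1, 3, 60, 11]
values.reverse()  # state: [11, 60, 3, 1, 6, 46, 45, 49]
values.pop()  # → 49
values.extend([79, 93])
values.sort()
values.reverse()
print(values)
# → [93, 79, 60, 46, 45, 11, 6, 3, 1]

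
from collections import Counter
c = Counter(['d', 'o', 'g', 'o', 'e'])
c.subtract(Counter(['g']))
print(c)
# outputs Counter({'o': 2, 'd': 1, 'e': 1, 'g': 0})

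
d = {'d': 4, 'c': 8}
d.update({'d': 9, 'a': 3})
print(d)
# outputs {'d': 9, 'c': 8, 'a': 3}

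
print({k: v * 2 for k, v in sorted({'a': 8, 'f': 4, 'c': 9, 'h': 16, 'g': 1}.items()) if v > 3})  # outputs {'a': 16, 'c': 18, 'f': 8, 'h': 32}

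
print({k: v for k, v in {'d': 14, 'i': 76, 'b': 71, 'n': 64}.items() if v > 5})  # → {'d': 14, 'i': 76, 'b': 71, 'n': 64}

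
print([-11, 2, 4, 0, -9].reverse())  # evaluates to None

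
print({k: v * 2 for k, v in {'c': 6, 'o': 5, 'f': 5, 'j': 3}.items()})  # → {'c': 12, 'o': 10, 'f': 10, 'j': 6}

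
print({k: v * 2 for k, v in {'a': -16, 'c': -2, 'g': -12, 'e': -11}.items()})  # {'a': -32, 'c': -4, 'g': -24, 'e': -22}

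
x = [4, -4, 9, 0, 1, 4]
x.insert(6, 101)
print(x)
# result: [4, -4, 9, 0, 1, 4, 101]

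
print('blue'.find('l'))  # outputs 1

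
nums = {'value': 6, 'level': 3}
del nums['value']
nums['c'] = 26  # {'level': 3, 'c': 26}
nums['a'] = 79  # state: {'level': 3, 'c': 26, 'a': 79}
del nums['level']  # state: {'c': 26, 'a': 79}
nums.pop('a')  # 79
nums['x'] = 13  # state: {'c': 26, 'x': 13}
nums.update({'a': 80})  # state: {'c': 26, 'x': 13, 'a': 80}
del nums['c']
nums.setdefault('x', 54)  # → 13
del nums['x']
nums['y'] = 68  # {'a': 80, 'y': 68}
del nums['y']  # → {'a': 80}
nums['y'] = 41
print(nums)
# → {'a': 80, 'y': 41}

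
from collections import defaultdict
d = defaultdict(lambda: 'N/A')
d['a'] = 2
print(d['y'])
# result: N/A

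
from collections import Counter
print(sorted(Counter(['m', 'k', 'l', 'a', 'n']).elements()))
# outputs ['a', 'k', 'l', 'm', 'n']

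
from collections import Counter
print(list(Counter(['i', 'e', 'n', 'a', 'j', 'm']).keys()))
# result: ['i', 'e', 'n', 'a', 'j', 'm']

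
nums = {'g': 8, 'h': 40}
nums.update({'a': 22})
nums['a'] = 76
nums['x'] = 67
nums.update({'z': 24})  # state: {'g': 8, 'h': 40, 'a': 76, 'x': 67, 'z': 24}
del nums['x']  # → {'g': 8, 'h': 40, 'a': 76, 'z': 24}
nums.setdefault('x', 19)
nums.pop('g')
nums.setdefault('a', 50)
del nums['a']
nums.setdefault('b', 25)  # 25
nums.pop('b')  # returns 25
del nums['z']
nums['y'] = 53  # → {'h': 40, 'x': 19, 'y': 53}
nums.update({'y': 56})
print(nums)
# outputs {'h': 40, 'x': 19, 'y': 56}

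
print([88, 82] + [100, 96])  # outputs [88, 82, 100, 96]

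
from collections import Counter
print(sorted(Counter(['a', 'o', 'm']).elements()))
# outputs ['a', 'm', 'o']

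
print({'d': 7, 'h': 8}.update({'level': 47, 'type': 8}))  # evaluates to None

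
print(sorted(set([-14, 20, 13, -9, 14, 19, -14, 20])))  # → [-14, -9, 13, 14, 19, 20]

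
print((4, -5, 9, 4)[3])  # 4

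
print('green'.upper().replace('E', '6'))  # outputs GR66N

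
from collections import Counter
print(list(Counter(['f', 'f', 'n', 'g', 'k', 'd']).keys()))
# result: ['f', 'n', 'g', 'k', 'd']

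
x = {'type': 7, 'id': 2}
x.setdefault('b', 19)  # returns 19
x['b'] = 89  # {'type': 7, 'id': 2, 'b': 89}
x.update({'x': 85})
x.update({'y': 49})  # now {'type': 7, 'id': 2, 'b': 89, 'x': 85, 'y': 49}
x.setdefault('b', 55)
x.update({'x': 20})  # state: {'type': 7, 'id': 2, 'b': 89, 'x': 20, 'y': 49}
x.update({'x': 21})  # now {'type': 7, 'id': 2, 'b': 89, 'x': 21, 'y': 49}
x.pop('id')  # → 2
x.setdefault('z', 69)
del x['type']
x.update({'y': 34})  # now {'b': 89, 'x': 21, 'y': 34, 'z': 69}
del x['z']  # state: {'b': 89, 'x': 21, 'y': 34}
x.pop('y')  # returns 34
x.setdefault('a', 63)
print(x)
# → {'b': 89, 'x': 21, 'a': 63}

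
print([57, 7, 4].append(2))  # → None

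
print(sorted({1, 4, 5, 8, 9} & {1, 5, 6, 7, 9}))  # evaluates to [1, 5, 9]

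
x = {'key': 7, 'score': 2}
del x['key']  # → {'score': 2}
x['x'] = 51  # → {'score': 2, 'x': 51}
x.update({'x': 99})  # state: {'score': 2, 'x': 99}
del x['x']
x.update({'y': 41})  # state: {'score': 2, 'y': 41}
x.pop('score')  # 2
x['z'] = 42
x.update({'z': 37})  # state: {'y': 41, 'z': 37}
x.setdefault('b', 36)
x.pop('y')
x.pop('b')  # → 36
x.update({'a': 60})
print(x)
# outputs {'z': 37, 'a': 60}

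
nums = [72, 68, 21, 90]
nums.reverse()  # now [90, 21, 68, 72]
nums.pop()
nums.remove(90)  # [21, 68]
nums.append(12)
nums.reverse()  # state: [12, 68, 21]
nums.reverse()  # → [21, 68, 12]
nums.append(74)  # [21, 68, 12, 74]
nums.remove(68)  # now [21, 12, 74]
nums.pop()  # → 74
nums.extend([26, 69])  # [21, 12, 26, 69]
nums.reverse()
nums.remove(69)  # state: [26, 12, 21]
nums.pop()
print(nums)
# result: [26, 12]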